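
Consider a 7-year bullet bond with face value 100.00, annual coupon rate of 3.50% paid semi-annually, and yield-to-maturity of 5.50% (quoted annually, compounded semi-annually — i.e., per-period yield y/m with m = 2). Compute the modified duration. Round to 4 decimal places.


Answer: Modified duration = 6.0454

Derivation:
Coupon per period c = face * coupon_rate / m = 1.750000
Periods per year m = 2; per-period yield y/m = 0.027500
Number of cashflows N = 14
Cashflows (t years, CF_t, discount factor 1/(1+y/m)^(m*t), PV):
  t = 0.5000: CF_t = 1.750000, DF = 0.973236, PV = 1.703163
  t = 1.0000: CF_t = 1.750000, DF = 0.947188, PV = 1.657580
  t = 1.5000: CF_t = 1.750000, DF = 0.921838, PV = 1.613216
  t = 2.0000: CF_t = 1.750000, DF = 0.897166, PV = 1.570040
  t = 2.5000: CF_t = 1.750000, DF = 0.873154, PV = 1.528019
  t = 3.0000: CF_t = 1.750000, DF = 0.849785, PV = 1.487124
  t = 3.5000: CF_t = 1.750000, DF = 0.827041, PV = 1.447322
  t = 4.0000: CF_t = 1.750000, DF = 0.804906, PV = 1.408586
  t = 4.5000: CF_t = 1.750000, DF = 0.783364, PV = 1.370887
  t = 5.0000: CF_t = 1.750000, DF = 0.762398, PV = 1.334196
  t = 5.5000: CF_t = 1.750000, DF = 0.741993, PV = 1.298488
  t = 6.0000: CF_t = 1.750000, DF = 0.722134, PV = 1.263735
  t = 6.5000: CF_t = 1.750000, DF = 0.702807, PV = 1.229913
  t = 7.0000: CF_t = 101.750000, DF = 0.683997, PV = 69.596723
Price P = sum_t PV_t = 88.508992
First compute Macaulay numerator sum_t t * PV_t:
  t * PV_t at t = 0.5000: 0.851582
  t * PV_t at t = 1.0000: 1.657580
  t * PV_t at t = 1.5000: 2.419824
  t * PV_t at t = 2.0000: 3.140080
  t * PV_t at t = 2.5000: 3.820049
  t * PV_t at t = 3.0000: 4.461371
  t * PV_t at t = 3.5000: 5.065628
  t * PV_t at t = 4.0000: 5.634344
  t * PV_t at t = 4.5000: 6.168990
  t * PV_t at t = 5.0000: 6.670982
  t * PV_t at t = 5.5000: 7.141684
  t * PV_t at t = 6.0000: 7.582411
  t * PV_t at t = 6.5000: 7.994432
  t * PV_t at t = 7.0000: 487.177060
Macaulay duration D = 549.786016 / 88.508992 = 6.211640
Modified duration = D / (1 + y/m) = 6.211640 / (1 + 0.027500) = 6.045392


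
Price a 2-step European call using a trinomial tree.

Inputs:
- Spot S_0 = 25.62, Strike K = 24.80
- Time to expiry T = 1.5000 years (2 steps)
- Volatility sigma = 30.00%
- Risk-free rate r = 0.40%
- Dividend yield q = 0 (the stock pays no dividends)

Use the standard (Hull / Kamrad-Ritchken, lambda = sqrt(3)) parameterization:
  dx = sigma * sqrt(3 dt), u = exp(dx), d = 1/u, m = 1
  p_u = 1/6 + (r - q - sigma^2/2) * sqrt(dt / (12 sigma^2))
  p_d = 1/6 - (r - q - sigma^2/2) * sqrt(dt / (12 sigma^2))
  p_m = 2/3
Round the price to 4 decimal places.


Answer: Price = V(0,0) = 3.7735

Derivation:
dt = T/N = 0.750000; dx = sigma*sqrt(3*dt) = 0.450000
u = exp(dx) = 1.568312; d = 1/u = 0.637628
p_u = 0.132500, p_m = 0.666667, p_d = 0.200833
Discount per step: exp(-r*dt) = 0.997004
Stock lattice S(k, j) with j the centered position index:
  k=0: S(0,+0) = 25.6200
  k=1: S(1,-1) = 16.3360; S(1,+0) = 25.6200; S(1,+1) = 40.1802
  k=2: S(2,-2) = 10.4163; S(2,-1) = 16.3360; S(2,+0) = 25.6200; S(2,+1) = 40.1802; S(2,+2) = 63.0150
Terminal payoffs V(N, j) = max(S_T - K, 0):
  V(2,-2) = 0.000000; V(2,-1) = 0.000000; V(2,+0) = 0.820000; V(2,+1) = 15.380158; V(2,+2) = 38.215032
Backward induction: V(k, j) = exp(-r*dt) * [p_u * V(k+1, j+1) + p_m * V(k+1, j) + p_d * V(k+1, j-1)]
  V(1,-1) = exp(-r*dt) * [p_u*0.820000 + p_m*0.000000 + p_d*0.000000] = 0.108325
  V(1,+0) = exp(-r*dt) * [p_u*15.380158 + p_m*0.820000 + p_d*0.000000] = 2.576796
  V(1,+1) = exp(-r*dt) * [p_u*38.215032 + p_m*15.380158 + p_d*0.820000] = 15.435239
  V(0,+0) = exp(-r*dt) * [p_u*15.435239 + p_m*2.576796 + p_d*0.108325] = 3.773451


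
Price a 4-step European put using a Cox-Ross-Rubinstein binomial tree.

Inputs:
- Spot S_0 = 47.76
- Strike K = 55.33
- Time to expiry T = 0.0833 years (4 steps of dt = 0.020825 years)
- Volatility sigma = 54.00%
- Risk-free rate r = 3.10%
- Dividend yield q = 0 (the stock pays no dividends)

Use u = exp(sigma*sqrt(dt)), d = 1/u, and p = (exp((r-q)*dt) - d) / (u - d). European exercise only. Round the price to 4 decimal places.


dt = T/N = 0.020825
u = exp(sigma*sqrt(dt)) = 1.081043; d = 1/u = 0.925032
p = (exp((r-q)*dt) - d) / (u - d) = 0.484668
Discount per step: exp(-r*dt) = 0.999355
Stock lattice S(k, i) with i counting down-moves:
  k=0: S(0,0) = 47.7600
  k=1: S(1,0) = 51.6306; S(1,1) = 44.1795
  k=2: S(2,0) = 55.8150; S(2,1) = 47.7600; S(2,2) = 40.8675
  k=3: S(3,0) = 60.3384; S(3,1) = 51.6306; S(3,2) = 44.1795; S(3,3) = 37.8038
  k=4: S(4,0) = 65.2284; S(4,1) = 55.8150; S(4,2) = 47.7600; S(4,3) = 40.8675; S(4,4) = 34.9697
Terminal payoffs V(N, i) = max(K - S_T, 0):
  V(4,0) = 0.000000; V(4,1) = 0.000000; V(4,2) = 7.570000; V(4,3) = 14.462502; V(4,4) = 20.360310
Backward induction: V(k, i) = exp(-r*dt) * [p * V(k+1, i) + (1-p) * V(k+1, i+1)].
  V(3,0) = exp(-r*dt) * [p*0.000000 + (1-p)*0.000000] = 0.000000
  V(3,1) = exp(-r*dt) * [p*0.000000 + (1-p)*7.570000] = 3.898549
  V(3,2) = exp(-r*dt) * [p*7.570000 + (1-p)*14.462502] = 11.114752
  V(3,3) = exp(-r*dt) * [p*14.462502 + (1-p)*20.360310] = 17.490539
  V(2,0) = exp(-r*dt) * [p*0.000000 + (1-p)*3.898549] = 2.007752
  V(2,1) = exp(-r*dt) * [p*3.898549 + (1-p)*11.114752] = 7.612377
  V(2,2) = exp(-r*dt) * [p*11.114752 + (1-p)*17.490539] = 14.391109
  V(1,0) = exp(-r*dt) * [p*2.007752 + (1-p)*7.612377] = 4.892838
  V(1,1) = exp(-r*dt) * [p*7.612377 + (1-p)*14.391109] = 11.098511
  V(0,0) = exp(-r*dt) * [p*4.892838 + (1-p)*11.098511] = 8.085601

Answer: Price = V(0,0) = 8.0856


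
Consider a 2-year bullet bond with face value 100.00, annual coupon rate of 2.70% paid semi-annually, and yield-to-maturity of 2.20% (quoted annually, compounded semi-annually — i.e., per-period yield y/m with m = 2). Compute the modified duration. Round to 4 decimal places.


Coupon per period c = face * coupon_rate / m = 1.350000
Periods per year m = 2; per-period yield y/m = 0.011000
Number of cashflows N = 4
Cashflows (t years, CF_t, discount factor 1/(1+y/m)^(m*t), PV):
  t = 0.5000: CF_t = 1.350000, DF = 0.989120, PV = 1.335312
  t = 1.0000: CF_t = 1.350000, DF = 0.978358, PV = 1.320783
  t = 1.5000: CF_t = 1.350000, DF = 0.967713, PV = 1.306412
  t = 2.0000: CF_t = 101.350000, DF = 0.957184, PV = 97.010587
Price P = sum_t PV_t = 100.973094
First compute Macaulay numerator sum_t t * PV_t:
  t * PV_t at t = 0.5000: 0.667656
  t * PV_t at t = 1.0000: 1.320783
  t * PV_t at t = 1.5000: 1.959619
  t * PV_t at t = 2.0000: 194.021173
Macaulay duration D = 197.969231 / 100.973094 = 1.960614
Modified duration = D / (1 + y/m) = 1.960614 / (1 + 0.011000) = 1.939282

Answer: Modified duration = 1.9393


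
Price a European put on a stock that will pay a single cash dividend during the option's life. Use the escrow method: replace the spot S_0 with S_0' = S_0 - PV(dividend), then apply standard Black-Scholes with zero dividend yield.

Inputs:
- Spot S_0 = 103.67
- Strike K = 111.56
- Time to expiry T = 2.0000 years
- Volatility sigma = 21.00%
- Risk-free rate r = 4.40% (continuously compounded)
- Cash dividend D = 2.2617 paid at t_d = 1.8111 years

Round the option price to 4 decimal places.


PV(D) = D * exp(-r * t_d) = 2.2617 * 0.92340403 = 2.08846290
S_0' = S_0 - PV(D) = 103.6700 - 2.08846290 = 101.58153710
d1 = (ln(S_0'/K) + (r + sigma^2/2)*T) / (sigma*sqrt(T)) = 0.12929695
d2 = d1 - sigma*sqrt(T) = -0.16768790
exp(-rT) = 0.91576088
N(-d1) = 0.44856134; N(-d2) = 0.56658559
P = K * exp(-rT) * N(-d2) - S_0' * N(-d1) = 111.5600 * 0.91576088 * 0.56658559 - 101.58153710 * 0.44856134 = 12.3181

Answer: Price = 12.3181


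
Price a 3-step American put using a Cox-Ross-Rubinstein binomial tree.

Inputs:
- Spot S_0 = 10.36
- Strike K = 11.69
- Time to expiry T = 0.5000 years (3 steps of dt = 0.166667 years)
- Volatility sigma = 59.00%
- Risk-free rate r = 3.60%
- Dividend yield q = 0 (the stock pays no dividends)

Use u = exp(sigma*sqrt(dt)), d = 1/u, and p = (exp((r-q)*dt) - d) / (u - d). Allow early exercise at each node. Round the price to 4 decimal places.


dt = T/N = 0.166667
u = exp(sigma*sqrt(dt)) = 1.272351; d = 1/u = 0.785947
p = (exp((r-q)*dt) - d) / (u - d) = 0.452445
Discount per step: exp(-r*dt) = 0.994018
Stock lattice S(k, i) with i counting down-moves:
  k=0: S(0,0) = 10.3600
  k=1: S(1,0) = 13.1816; S(1,1) = 8.1424
  k=2: S(2,0) = 16.7716; S(2,1) = 10.3600; S(2,2) = 6.3995
  k=3: S(3,0) = 21.3393; S(3,1) = 13.1816; S(3,2) = 8.1424; S(3,3) = 5.0297
Terminal payoffs V(N, i) = max(K - S_T, 0):
  V(3,0) = 0.000000; V(3,1) = 0.000000; V(3,2) = 3.547594; V(3,3) = 6.660338
Backward induction: V(k, i) = exp(-r*dt) * [p * V(k+1, i) + (1-p) * V(k+1, i+1)]; then take max(V_cont, immediate exercise) for American.
  V(2,0) = exp(-r*dt) * [p*0.000000 + (1-p)*0.000000] = 0.000000; exercise = 0.000000; V(2,0) = max -> 0.000000
  V(2,1) = exp(-r*dt) * [p*0.000000 + (1-p)*3.547594] = 1.930881; exercise = 1.330000; V(2,1) = max -> 1.930881
  V(2,2) = exp(-r*dt) * [p*3.547594 + (1-p)*6.660338] = 5.220574; exercise = 5.290504; V(2,2) = max -> 5.290504
  V(1,0) = exp(-r*dt) * [p*0.000000 + (1-p)*1.930881] = 1.050939; exercise = 0.000000; V(1,0) = max -> 1.050939
  V(1,1) = exp(-r*dt) * [p*1.930881 + (1-p)*5.290504] = 3.747903; exercise = 3.547594; V(1,1) = max -> 3.747903
  V(0,0) = exp(-r*dt) * [p*1.050939 + (1-p)*3.747903] = 2.512554; exercise = 1.330000; V(0,0) = max -> 2.512554

Answer: Price = V(0,0) = 2.5126


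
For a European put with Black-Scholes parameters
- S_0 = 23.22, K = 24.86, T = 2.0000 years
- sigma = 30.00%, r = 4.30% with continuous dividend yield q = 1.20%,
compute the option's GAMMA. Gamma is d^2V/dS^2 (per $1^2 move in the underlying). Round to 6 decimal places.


d1 = 0.1974098123; d2 = -0.2268542564
phi(d1) = 0.3912440088; exp(-qT) = 0.9762857098; exp(-rT) = 0.9175942312
Gamma = exp(-qT) * phi(d1) / (S * sigma * sqrt(T)) = 0.9762857098 * 0.3912440088 / (23.2200 * 0.3000 * 1.4142135624) = 0.038773

Answer: Gamma = 0.038773


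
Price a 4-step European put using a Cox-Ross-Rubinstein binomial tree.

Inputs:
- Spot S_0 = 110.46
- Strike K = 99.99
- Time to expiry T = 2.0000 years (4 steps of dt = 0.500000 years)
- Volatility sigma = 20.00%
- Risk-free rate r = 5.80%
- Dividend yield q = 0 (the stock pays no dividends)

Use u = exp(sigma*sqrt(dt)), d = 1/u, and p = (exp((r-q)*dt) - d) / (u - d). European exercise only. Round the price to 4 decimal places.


dt = T/N = 0.500000
u = exp(sigma*sqrt(dt)) = 1.151910; d = 1/u = 0.868123
p = (exp((r-q)*dt) - d) / (u - d) = 0.568389
Discount per step: exp(-r*dt) = 0.971416
Stock lattice S(k, i) with i counting down-moves:
  k=0: S(0,0) = 110.4600
  k=1: S(1,0) = 127.2400; S(1,1) = 95.8929
  k=2: S(2,0) = 146.5690; S(2,1) = 110.4600; S(2,2) = 83.2469
  k=3: S(3,0) = 168.8343; S(3,1) = 127.2400; S(3,2) = 95.8929; S(3,3) = 72.2686
  k=4: S(4,0) = 194.4819; S(4,1) = 146.5690; S(4,2) = 110.4600; S(4,3) = 83.2469; S(4,4) = 62.7380
Terminal payoffs V(N, i) = max(K - S_T, 0):
  V(4,0) = 0.000000; V(4,1) = 0.000000; V(4,2) = 0.000000; V(4,3) = 16.743112; V(4,4) = 37.251955
Backward induction: V(k, i) = exp(-r*dt) * [p * V(k+1, i) + (1-p) * V(k+1, i+1)].
  V(3,0) = exp(-r*dt) * [p*0.000000 + (1-p)*0.000000] = 0.000000
  V(3,1) = exp(-r*dt) * [p*0.000000 + (1-p)*0.000000] = 0.000000
  V(3,2) = exp(-r*dt) * [p*0.000000 + (1-p)*16.743112] = 7.019949
  V(3,3) = exp(-r*dt) * [p*16.743112 + (1-p)*37.251955] = 24.863357
  V(2,0) = exp(-r*dt) * [p*0.000000 + (1-p)*0.000000] = 0.000000
  V(2,1) = exp(-r*dt) * [p*0.000000 + (1-p)*7.019949] = 2.943281
  V(2,2) = exp(-r*dt) * [p*7.019949 + (1-p)*24.863357] = 14.300569
  V(1,0) = exp(-r*dt) * [p*0.000000 + (1-p)*2.943281] = 1.234041
  V(1,1) = exp(-r*dt) * [p*2.943281 + (1-p)*14.300569] = 7.620966
  V(0,0) = exp(-r*dt) * [p*1.234041 + (1-p)*7.620966] = 3.876639

Answer: Price = V(0,0) = 3.8766


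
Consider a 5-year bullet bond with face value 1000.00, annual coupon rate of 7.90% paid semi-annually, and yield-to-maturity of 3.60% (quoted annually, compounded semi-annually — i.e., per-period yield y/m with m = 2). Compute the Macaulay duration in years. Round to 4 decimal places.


Answer: Macaulay duration = 4.3029 years

Derivation:
Coupon per period c = face * coupon_rate / m = 39.500000
Periods per year m = 2; per-period yield y/m = 0.018000
Number of cashflows N = 10
Cashflows (t years, CF_t, discount factor 1/(1+y/m)^(m*t), PV):
  t = 0.5000: CF_t = 39.500000, DF = 0.982318, PV = 38.801572
  t = 1.0000: CF_t = 39.500000, DF = 0.964949, PV = 38.115493
  t = 1.5000: CF_t = 39.500000, DF = 0.947887, PV = 37.441545
  t = 2.0000: CF_t = 39.500000, DF = 0.931127, PV = 36.779514
  t = 2.5000: CF_t = 39.500000, DF = 0.914663, PV = 36.129188
  t = 3.0000: CF_t = 39.500000, DF = 0.898490, PV = 35.490362
  t = 3.5000: CF_t = 39.500000, DF = 0.882603, PV = 34.862831
  t = 4.0000: CF_t = 39.500000, DF = 0.866997, PV = 34.246396
  t = 4.5000: CF_t = 39.500000, DF = 0.851667, PV = 33.640860
  t = 5.0000: CF_t = 1039.500000, DF = 0.836608, PV = 869.654430
Price P = sum_t PV_t = 1195.162191
Macaulay numerator sum_t t * PV_t:
  t * PV_t at t = 0.5000: 19.400786
  t * PV_t at t = 1.0000: 38.115493
  t * PV_t at t = 1.5000: 56.162318
  t * PV_t at t = 2.0000: 73.559028
  t * PV_t at t = 2.5000: 90.322971
  t * PV_t at t = 3.0000: 106.471086
  t * PV_t at t = 3.5000: 122.019908
  t * PV_t at t = 4.0000: 136.985583
  t * PV_t at t = 4.5000: 151.383871
  t * PV_t at t = 5.0000: 4348.272151
Macaulay duration D = (sum_t t * PV_t) / P = 5142.693194 / 1195.162191 = 4.302925


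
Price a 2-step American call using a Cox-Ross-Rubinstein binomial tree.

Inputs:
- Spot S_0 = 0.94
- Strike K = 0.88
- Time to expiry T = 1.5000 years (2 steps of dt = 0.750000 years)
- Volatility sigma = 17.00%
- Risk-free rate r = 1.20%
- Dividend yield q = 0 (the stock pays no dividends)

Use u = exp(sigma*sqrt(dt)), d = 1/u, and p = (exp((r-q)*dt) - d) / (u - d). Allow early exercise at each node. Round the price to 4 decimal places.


dt = T/N = 0.750000
u = exp(sigma*sqrt(dt)) = 1.158614; d = 1/u = 0.863100
p = (exp((r-q)*dt) - d) / (u - d) = 0.493853
Discount per step: exp(-r*dt) = 0.991040
Stock lattice S(k, i) with i counting down-moves:
  k=0: S(0,0) = 0.9400
  k=1: S(1,0) = 1.0891; S(1,1) = 0.8113
  k=2: S(2,0) = 1.2618; S(2,1) = 0.9400; S(2,2) = 0.7002
Terminal payoffs V(N, i) = max(S_T - K, 0):
  V(2,0) = 0.381843; V(2,1) = 0.060000; V(2,2) = 0.000000
Backward induction: V(k, i) = exp(-r*dt) * [p * V(k+1, i) + (1-p) * V(k+1, i+1)]; then take max(V_cont, immediate exercise) for American.
  V(1,0) = exp(-r*dt) * [p*0.381843 + (1-p)*0.060000] = 0.216981; exercise = 0.209097; V(1,0) = max -> 0.216981
  V(1,1) = exp(-r*dt) * [p*0.060000 + (1-p)*0.000000] = 0.029366; exercise = 0.000000; V(1,1) = max -> 0.029366
  V(0,0) = exp(-r*dt) * [p*0.216981 + (1-p)*0.029366] = 0.120927; exercise = 0.060000; V(0,0) = max -> 0.120927

Answer: Price = V(0,0) = 0.1209


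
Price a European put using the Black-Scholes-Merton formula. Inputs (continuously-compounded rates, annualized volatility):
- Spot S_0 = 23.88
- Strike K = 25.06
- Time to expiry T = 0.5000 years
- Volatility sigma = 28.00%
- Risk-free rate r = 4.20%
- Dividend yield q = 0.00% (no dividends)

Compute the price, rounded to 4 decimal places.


Answer: Price = 2.2567

Derivation:
d1 = (ln(S/K) + (r - q + 0.5*sigma^2) * T) / (sigma * sqrt(T)) = -0.03854571
d2 = d1 - sigma * sqrt(T) = -0.23653561
exp(-rT) = 0.97921896; exp(-qT) = 1.00000000
P = K * exp(-rT) * N(-d2) - S_0 * exp(-qT) * N(-d1)
N(-d1) = 0.51537371; N(-d2) = 0.59349146
P = 25.0600 * 0.97921896 * 0.59349146 - 23.8800 * 1.00000000 * 0.51537371 = 2.2567


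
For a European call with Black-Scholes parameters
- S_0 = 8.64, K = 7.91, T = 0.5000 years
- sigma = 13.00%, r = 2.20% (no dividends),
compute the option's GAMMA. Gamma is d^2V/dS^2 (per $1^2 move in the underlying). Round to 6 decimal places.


Answer: Gamma = 0.266494

Derivation:
d1 = 1.1259294025; d2 = 1.0340055210
phi(d1) = 0.2116551366; exp(-qT) = 1.0000000000; exp(-rT) = 0.9890602788
Gamma = exp(-qT) * phi(d1) / (S * sigma * sqrt(T)) = 1.0000000000 * 0.2116551366 / (8.6400 * 0.1300 * 0.7071067812) = 0.266494


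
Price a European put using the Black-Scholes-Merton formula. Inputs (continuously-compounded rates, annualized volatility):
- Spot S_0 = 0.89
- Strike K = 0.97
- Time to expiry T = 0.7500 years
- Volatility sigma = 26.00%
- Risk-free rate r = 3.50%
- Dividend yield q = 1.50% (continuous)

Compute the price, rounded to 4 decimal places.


Answer: Price = 0.1182

Derivation:
d1 = (ln(S/K) + (r - q + 0.5*sigma^2) * T) / (sigma * sqrt(T)) = -0.20307012
d2 = d1 - sigma * sqrt(T) = -0.42823672
exp(-rT) = 0.97409154; exp(-qT) = 0.98881304
P = K * exp(-rT) * N(-d2) - S_0 * exp(-qT) * N(-d1)
N(-d1) = 0.58045989; N(-d2) = 0.66576061
P = 0.9700 * 0.97409154 * 0.66576061 - 0.8900 * 0.98881304 * 0.58045989 = 0.1182


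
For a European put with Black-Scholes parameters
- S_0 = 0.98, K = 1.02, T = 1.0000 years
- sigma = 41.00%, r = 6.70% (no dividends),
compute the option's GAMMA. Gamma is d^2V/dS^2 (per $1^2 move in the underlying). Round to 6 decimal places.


d1 = 0.2708406473; d2 = -0.1391593527
phi(d1) = 0.3845752266; exp(-qT) = 1.0000000000; exp(-rT) = 0.9351952013
Gamma = exp(-qT) * phi(d1) / (S * sigma * sqrt(T)) = 1.0000000000 * 0.3845752266 / (0.9800 * 0.4100 * 1.0000000000) = 0.957131

Answer: Gamma = 0.957131


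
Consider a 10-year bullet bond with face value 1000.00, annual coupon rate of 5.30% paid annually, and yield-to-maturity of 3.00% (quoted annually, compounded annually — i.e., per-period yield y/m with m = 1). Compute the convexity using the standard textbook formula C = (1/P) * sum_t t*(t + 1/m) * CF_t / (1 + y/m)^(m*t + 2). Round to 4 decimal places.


Answer: Convexity = 79.1400

Derivation:
Coupon per period c = face * coupon_rate / m = 53.000000
Periods per year m = 1; per-period yield y/m = 0.030000
Number of cashflows N = 10
Cashflows (t years, CF_t, discount factor 1/(1+y/m)^(m*t), PV):
  t = 1.0000: CF_t = 53.000000, DF = 0.970874, PV = 51.456311
  t = 2.0000: CF_t = 53.000000, DF = 0.942596, PV = 49.957583
  t = 3.0000: CF_t = 53.000000, DF = 0.915142, PV = 48.502508
  t = 4.0000: CF_t = 53.000000, DF = 0.888487, PV = 47.089814
  t = 5.0000: CF_t = 53.000000, DF = 0.862609, PV = 45.718266
  t = 6.0000: CF_t = 53.000000, DF = 0.837484, PV = 44.386666
  t = 7.0000: CF_t = 53.000000, DF = 0.813092, PV = 43.093850
  t = 8.0000: CF_t = 53.000000, DF = 0.789409, PV = 41.838689
  t = 9.0000: CF_t = 53.000000, DF = 0.766417, PV = 40.620087
  t = 10.0000: CF_t = 1053.000000, DF = 0.744094, PV = 783.530892
Price P = sum_t PV_t = 1196.194665
Convexity numerator sum_t t*(t + 1/m) * CF_t / (1+y/m)^(m*t + 2):
  t = 1.0000: term = 97.005016
  t = 2.0000: term = 282.538881
  t = 3.0000: term = 548.619187
  t = 4.0000: term = 887.733312
  t = 5.0000: term = 1292.815503
  t = 6.0000: term = 1757.224956
  t = 7.0000: term = 2274.724862
  t = 8.0000: term = 2839.462379
  t = 9.0000: term = 3445.949489
  t = 10.0000: term = 81240.831523
Convexity = (1/P) * sum = 94666.905108 / 1196.194665 = 79.140050


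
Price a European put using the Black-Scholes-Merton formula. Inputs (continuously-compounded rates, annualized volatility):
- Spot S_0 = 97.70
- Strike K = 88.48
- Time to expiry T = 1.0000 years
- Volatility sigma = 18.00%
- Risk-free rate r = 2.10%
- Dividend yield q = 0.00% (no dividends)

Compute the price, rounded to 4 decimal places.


d1 = (ln(S/K) + (r - q + 0.5*sigma^2) * T) / (sigma * sqrt(T)) = 0.75736123
d2 = d1 - sigma * sqrt(T) = 0.57736123
exp(-rT) = 0.97921896; exp(-qT) = 1.00000000
P = K * exp(-rT) * N(-d2) - S_0 * exp(-qT) * N(-d1)
N(-d1) = 0.22441674; N(-d2) = 0.28184773
P = 88.4800 * 0.97921896 * 0.28184773 - 97.7000 * 1.00000000 * 0.22441674 = 2.4941

Answer: Price = 2.4941


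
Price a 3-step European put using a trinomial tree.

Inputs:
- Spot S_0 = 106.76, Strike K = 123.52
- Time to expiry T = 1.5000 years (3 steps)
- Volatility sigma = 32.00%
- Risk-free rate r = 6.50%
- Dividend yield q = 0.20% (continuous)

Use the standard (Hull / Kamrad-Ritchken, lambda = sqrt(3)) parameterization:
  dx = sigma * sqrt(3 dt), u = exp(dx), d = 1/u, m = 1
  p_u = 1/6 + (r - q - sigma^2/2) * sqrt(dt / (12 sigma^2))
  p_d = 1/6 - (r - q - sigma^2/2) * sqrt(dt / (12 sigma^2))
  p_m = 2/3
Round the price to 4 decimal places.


dt = T/N = 0.500000; dx = sigma*sqrt(3*dt) = 0.391918
u = exp(dx) = 1.479817; d = 1/u = 0.675759
p_u = 0.174194, p_m = 0.666667, p_d = 0.159140
Discount per step: exp(-r*dt) = 0.968022
Stock lattice S(k, j) with j the centered position index:
  k=0: S(0,+0) = 106.7600
  k=1: S(1,-1) = 72.1441; S(1,+0) = 106.7600; S(1,+1) = 157.9853
  k=2: S(2,-2) = 48.7520; S(2,-1) = 72.1441; S(2,+0) = 106.7600; S(2,+1) = 157.9853; S(2,+2) = 233.7892
  k=3: S(3,-3) = 32.9446; S(3,-2) = 48.7520; S(3,-1) = 72.1441; S(3,+0) = 106.7600; S(3,+1) = 157.9853; S(3,+2) = 233.7892; S(3,+3) = 345.9653
Terminal payoffs V(N, j) = max(K - S_T, 0):
  V(3,-3) = 90.575371; V(3,-2) = 74.767981; V(3,-1) = 51.375939; V(3,+0) = 16.760000; V(3,+1) = 0.000000; V(3,+2) = 0.000000; V(3,+3) = 0.000000
Backward induction: V(k, j) = exp(-r*dt) * [p_u * V(k+1, j+1) + p_m * V(k+1, j) + p_d * V(k+1, j-1)]
  V(2,-2) = exp(-r*dt) * [p_u*51.375939 + p_m*74.767981 + p_d*90.575371] = 70.867777
  V(2,-1) = exp(-r*dt) * [p_u*16.760000 + p_m*51.375939 + p_d*74.767981] = 47.499564
  V(2,+0) = exp(-r*dt) * [p_u*0.000000 + p_m*16.760000 + p_d*51.375939] = 18.730537
  V(2,+1) = exp(-r*dt) * [p_u*0.000000 + p_m*0.000000 + p_d*16.760000] = 2.581890
  V(2,+2) = exp(-r*dt) * [p_u*0.000000 + p_m*0.000000 + p_d*0.000000] = 0.000000
  V(1,-1) = exp(-r*dt) * [p_u*18.730537 + p_m*47.499564 + p_d*70.867777] = 44.729401
  V(1,+0) = exp(-r*dt) * [p_u*2.581890 + p_m*18.730537 + p_d*47.499564] = 19.840428
  V(1,+1) = exp(-r*dt) * [p_u*0.000000 + p_m*2.581890 + p_d*18.730537] = 4.551670
  V(0,+0) = exp(-r*dt) * [p_u*4.551670 + p_m*19.840428 + p_d*44.729401] = 20.462100

Answer: Price = V(0,0) = 20.4621


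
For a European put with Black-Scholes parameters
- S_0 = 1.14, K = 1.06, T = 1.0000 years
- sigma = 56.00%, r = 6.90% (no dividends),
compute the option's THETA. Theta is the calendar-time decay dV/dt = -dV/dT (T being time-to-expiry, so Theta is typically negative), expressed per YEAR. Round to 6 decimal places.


Answer: Theta = -0.075609

Derivation:
d1 = 0.5331417041; d2 = -0.0268582959
phi(d1) = 0.3460892561; exp(-qT) = 1.0000000000; exp(-rT) = 0.9333266801
Theta = -S*exp(-qT)*phi(d1)*sigma/(2*sqrt(T)) + r*K*exp(-rT)*N(-d2) - q*S*exp(-qT)*N(-d1)
N(-d1) = 0.2969677460; N(-d2) = 0.5107136217; sqrt(T) = 1.0000000000
Term 1 = -1.1400 * 1.0000000000 * 0.3460892561 * 0.5600 / (2 * 1.0000000000) = -0.1104716905
Term 2 = 0.0690 * 1.0600 * 0.9333266801 * 0.5107136217 = 0.0348631061
Term 3 = 0 (no dividend yield, q = 0)
Theta = -0.1104716905 + (0.0348631061) + (0.0000000000) = -0.075609


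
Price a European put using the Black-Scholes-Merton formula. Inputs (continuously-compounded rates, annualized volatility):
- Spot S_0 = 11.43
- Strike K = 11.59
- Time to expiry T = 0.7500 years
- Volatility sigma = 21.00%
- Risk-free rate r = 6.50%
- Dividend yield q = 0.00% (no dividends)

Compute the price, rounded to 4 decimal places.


d1 = (ln(S/K) + (r - q + 0.5*sigma^2) * T) / (sigma * sqrt(T)) = 0.28255149
d2 = d1 - sigma * sqrt(T) = 0.10068615
exp(-rT) = 0.95241920; exp(-qT) = 1.00000000
P = K * exp(-rT) * N(-d2) - S_0 * exp(-qT) * N(-d1)
N(-d1) = 0.38876034; N(-d2) = 0.45989980
P = 11.5900 * 0.95241920 * 0.45989980 - 11.4300 * 1.00000000 * 0.38876034 = 0.6331

Answer: Price = 0.6331


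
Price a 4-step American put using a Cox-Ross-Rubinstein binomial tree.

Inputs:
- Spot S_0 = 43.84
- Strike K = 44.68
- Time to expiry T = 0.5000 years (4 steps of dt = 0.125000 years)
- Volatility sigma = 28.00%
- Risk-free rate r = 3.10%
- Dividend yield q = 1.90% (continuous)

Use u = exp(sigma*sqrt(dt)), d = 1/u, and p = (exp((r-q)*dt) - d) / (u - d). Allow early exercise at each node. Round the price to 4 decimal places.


dt = T/N = 0.125000
u = exp(sigma*sqrt(dt)) = 1.104061; d = 1/u = 0.905747
p = (exp((r-q)*dt) - d) / (u - d) = 0.482841
Discount per step: exp(-r*dt) = 0.996132
Stock lattice S(k, i) with i counting down-moves:
  k=0: S(0,0) = 43.8400
  k=1: S(1,0) = 48.4020; S(1,1) = 39.7080
  k=2: S(2,0) = 53.4388; S(2,1) = 43.8400; S(2,2) = 35.9654
  k=3: S(3,0) = 58.9996; S(3,1) = 48.4020; S(3,2) = 39.7080; S(3,3) = 32.5755
  k=4: S(4,0) = 65.1392; S(4,1) = 53.4388; S(4,2) = 43.8400; S(4,3) = 35.9654; S(4,4) = 29.5052
Terminal payoffs V(N, i) = max(K - S_T, 0):
  V(4,0) = 0.000000; V(4,1) = 0.000000; V(4,2) = 0.840000; V(4,3) = 8.714622; V(4,4) = 15.174790
Backward induction: V(k, i) = exp(-r*dt) * [p * V(k+1, i) + (1-p) * V(k+1, i+1)]; then take max(V_cont, immediate exercise) for American.
  V(3,0) = exp(-r*dt) * [p*0.000000 + (1-p)*0.000000] = 0.000000; exercise = 0.000000; V(3,0) = max -> 0.000000
  V(3,1) = exp(-r*dt) * [p*0.000000 + (1-p)*0.840000] = 0.432734; exercise = 0.000000; V(3,1) = max -> 0.432734
  V(3,2) = exp(-r*dt) * [p*0.840000 + (1-p)*8.714622] = 4.893434; exercise = 4.972039; V(3,2) = max -> 4.972039
  V(3,3) = exp(-r*dt) * [p*8.714622 + (1-p)*15.174790] = 12.008932; exercise = 12.104457; V(3,3) = max -> 12.104457
  V(2,0) = exp(-r*dt) * [p*0.000000 + (1-p)*0.432734] = 0.222927; exercise = 0.000000; V(2,0) = max -> 0.222927
  V(2,1) = exp(-r*dt) * [p*0.432734 + (1-p)*4.972039] = 2.769524; exercise = 0.840000; V(2,1) = max -> 2.769524
  V(2,2) = exp(-r*dt) * [p*4.972039 + (1-p)*12.104457] = 8.627139; exercise = 8.714622; V(2,2) = max -> 8.714622
  V(1,0) = exp(-r*dt) * [p*0.222927 + (1-p)*2.769524] = 1.533967; exercise = 0.000000; V(1,0) = max -> 1.533967
  V(1,1) = exp(-r*dt) * [p*2.769524 + (1-p)*8.714622] = 5.821484; exercise = 4.972039; V(1,1) = max -> 5.821484
  V(0,0) = exp(-r*dt) * [p*1.533967 + (1-p)*5.821484] = 3.736787; exercise = 0.840000; V(0,0) = max -> 3.736787

Answer: Price = V(0,0) = 3.7368


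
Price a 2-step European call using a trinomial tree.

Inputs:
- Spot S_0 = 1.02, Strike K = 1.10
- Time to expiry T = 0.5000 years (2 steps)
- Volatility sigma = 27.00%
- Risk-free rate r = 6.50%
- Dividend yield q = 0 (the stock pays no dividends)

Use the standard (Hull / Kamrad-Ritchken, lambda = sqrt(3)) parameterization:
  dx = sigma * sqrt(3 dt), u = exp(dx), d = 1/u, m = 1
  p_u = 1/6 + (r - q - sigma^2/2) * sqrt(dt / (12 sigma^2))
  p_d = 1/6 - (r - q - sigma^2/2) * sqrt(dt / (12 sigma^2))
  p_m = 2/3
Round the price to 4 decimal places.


Answer: Price = V(0,0) = 0.0612

Derivation:
dt = T/N = 0.250000; dx = sigma*sqrt(3*dt) = 0.233827
u = exp(dx) = 1.263426; d = 1/u = 0.791499
p_u = 0.181929, p_m = 0.666667, p_d = 0.151404
Discount per step: exp(-r*dt) = 0.983881
Stock lattice S(k, j) with j the centered position index:
  k=0: S(0,+0) = 1.0200
  k=1: S(1,-1) = 0.8073; S(1,+0) = 1.0200; S(1,+1) = 1.2887
  k=2: S(2,-2) = 0.6390; S(2,-1) = 0.8073; S(2,+0) = 1.0200; S(2,+1) = 1.2887; S(2,+2) = 1.6282
Terminal payoffs V(N, j) = max(S_T - K, 0):
  V(2,-2) = 0.000000; V(2,-1) = 0.000000; V(2,+0) = 0.000000; V(2,+1) = 0.188694; V(2,+2) = 0.528169
Backward induction: V(k, j) = exp(-r*dt) * [p_u * V(k+1, j+1) + p_m * V(k+1, j) + p_d * V(k+1, j-1)]
  V(1,-1) = exp(-r*dt) * [p_u*0.000000 + p_m*0.000000 + p_d*0.000000] = 0.000000
  V(1,+0) = exp(-r*dt) * [p_u*0.188694 + p_m*0.000000 + p_d*0.000000] = 0.033776
  V(1,+1) = exp(-r*dt) * [p_u*0.528169 + p_m*0.188694 + p_d*0.000000] = 0.218309
  V(0,+0) = exp(-r*dt) * [p_u*0.218309 + p_m*0.033776 + p_d*0.000000] = 0.061231


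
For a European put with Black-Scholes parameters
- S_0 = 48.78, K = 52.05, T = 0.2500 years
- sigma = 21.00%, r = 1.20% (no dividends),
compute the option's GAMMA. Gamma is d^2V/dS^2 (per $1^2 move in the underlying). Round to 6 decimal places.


d1 = -0.5368752597; d2 = -0.6418752597
phi(d1) = 0.3453986384; exp(-qT) = 1.0000000000; exp(-rT) = 0.9970044955
Gamma = exp(-qT) * phi(d1) / (S * sigma * sqrt(T)) = 1.0000000000 * 0.3453986384 / (48.7800 * 0.2100 * 0.5000000000) = 0.067436

Answer: Gamma = 0.067436


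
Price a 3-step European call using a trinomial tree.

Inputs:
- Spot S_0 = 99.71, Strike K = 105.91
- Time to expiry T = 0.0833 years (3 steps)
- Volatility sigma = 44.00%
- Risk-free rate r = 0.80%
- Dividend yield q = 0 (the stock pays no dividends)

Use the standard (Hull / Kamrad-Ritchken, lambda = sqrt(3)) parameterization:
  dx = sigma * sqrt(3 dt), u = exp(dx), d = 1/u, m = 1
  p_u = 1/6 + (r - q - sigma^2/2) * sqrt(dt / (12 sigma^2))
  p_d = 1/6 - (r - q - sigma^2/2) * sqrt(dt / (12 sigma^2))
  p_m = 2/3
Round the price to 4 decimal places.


dt = T/N = 0.027767; dx = sigma*sqrt(3*dt) = 0.126992
u = exp(dx) = 1.135408; d = 1/u = 0.880741
p_u = 0.156959, p_m = 0.666667, p_d = 0.176375
Discount per step: exp(-r*dt) = 0.999778
Stock lattice S(k, j) with j the centered position index:
  k=0: S(0,+0) = 99.7100
  k=1: S(1,-1) = 87.8187; S(1,+0) = 99.7100; S(1,+1) = 113.2115
  k=2: S(2,-2) = 77.3455; S(2,-1) = 87.8187; S(2,+0) = 99.7100; S(2,+1) = 113.2115; S(2,+2) = 128.5412
  k=3: S(3,-3) = 68.1214; S(3,-2) = 77.3455; S(3,-1) = 87.8187; S(3,+0) = 99.7100; S(3,+1) = 113.2115; S(3,+2) = 128.5412; S(3,+3) = 145.9466
Terminal payoffs V(N, j) = max(S_T - K, 0):
  V(3,-3) = 0.000000; V(3,-2) = 0.000000; V(3,-1) = 0.000000; V(3,+0) = 0.000000; V(3,+1) = 7.301486; V(3,+2) = 22.631175; V(3,+3) = 40.036619
Backward induction: V(k, j) = exp(-r*dt) * [p_u * V(k+1, j+1) + p_m * V(k+1, j) + p_d * V(k+1, j-1)]
  V(2,-2) = exp(-r*dt) * [p_u*0.000000 + p_m*0.000000 + p_d*0.000000] = 0.000000
  V(2,-1) = exp(-r*dt) * [p_u*0.000000 + p_m*0.000000 + p_d*0.000000] = 0.000000
  V(2,+0) = exp(-r*dt) * [p_u*7.301486 + p_m*0.000000 + p_d*0.000000] = 1.145777
  V(2,+1) = exp(-r*dt) * [p_u*22.631175 + p_m*7.301486 + p_d*0.000000] = 8.417945
  V(2,+2) = exp(-r*dt) * [p_u*40.036619 + p_m*22.631175 + p_d*7.301486] = 22.654307
  V(1,-1) = exp(-r*dt) * [p_u*1.145777 + p_m*0.000000 + p_d*0.000000] = 0.179800
  V(1,+0) = exp(-r*dt) * [p_u*8.417945 + p_m*1.145777 + p_d*0.000000] = 2.084657
  V(1,+1) = exp(-r*dt) * [p_u*22.654307 + p_m*8.417945 + p_d*1.145777] = 9.367757
  V(0,+0) = exp(-r*dt) * [p_u*9.367757 + p_m*2.084657 + p_d*0.179800] = 2.891192

Answer: Price = V(0,0) = 2.8912


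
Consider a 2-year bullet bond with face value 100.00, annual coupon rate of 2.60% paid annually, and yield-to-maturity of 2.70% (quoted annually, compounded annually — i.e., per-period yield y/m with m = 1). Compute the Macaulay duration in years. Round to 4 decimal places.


Answer: Macaulay duration = 1.9746 years

Derivation:
Coupon per period c = face * coupon_rate / m = 2.600000
Periods per year m = 1; per-period yield y/m = 0.027000
Number of cashflows N = 2
Cashflows (t years, CF_t, discount factor 1/(1+y/m)^(m*t), PV):
  t = 1.0000: CF_t = 2.600000, DF = 0.973710, PV = 2.531646
  t = 2.0000: CF_t = 102.600000, DF = 0.948111, PV = 97.276172
Price P = sum_t PV_t = 99.807818
Macaulay numerator sum_t t * PV_t:
  t * PV_t at t = 1.0000: 2.531646
  t * PV_t at t = 2.0000: 194.552345
Macaulay duration D = (sum_t t * PV_t) / P = 197.083990 / 99.807818 = 1.974635


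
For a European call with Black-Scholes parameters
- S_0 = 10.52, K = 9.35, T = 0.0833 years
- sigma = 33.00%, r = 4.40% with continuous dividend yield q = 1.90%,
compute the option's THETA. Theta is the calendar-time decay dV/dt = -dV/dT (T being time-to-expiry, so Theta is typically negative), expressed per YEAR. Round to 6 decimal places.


d1 = 1.3073830267; d2 = 1.2121392867
phi(d1) = 0.1697270497; exp(-qT) = 0.9984185518; exp(-rT) = 0.9963415086
Theta = -S*exp(-qT)*phi(d1)*sigma/(2*sqrt(T)) - r*K*exp(-rT)*N(d2) + q*S*exp(-qT)*N(d1)
N(d1) = 0.9044586705; N(d2) = 0.8872704664; sqrt(T) = 0.2886173938
Term 1 = -10.5200 * 0.9984185518 * 0.1697270497 * 0.3300 / (2 * 0.2886173938) = -1.0191565208
Term 2 = -0.0440 * 9.3500 * 0.9963415086 * 0.8872704664 = -0.3636876361
Term 3 = 0.0190 * 10.5200 * 0.9984185518 * 0.9044586705 = 0.1804972998
Theta = -1.0191565208 + (-0.3636876361) + (0.1804972998) = -1.202347

Answer: Theta = -1.202347


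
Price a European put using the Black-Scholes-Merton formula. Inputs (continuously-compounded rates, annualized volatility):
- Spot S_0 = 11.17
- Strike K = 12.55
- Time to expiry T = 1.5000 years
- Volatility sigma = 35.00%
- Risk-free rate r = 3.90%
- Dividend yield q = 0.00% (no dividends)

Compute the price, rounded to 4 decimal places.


d1 = (ln(S/K) + (r - q + 0.5*sigma^2) * T) / (sigma * sqrt(T)) = 0.07905074
d2 = d1 - sigma * sqrt(T) = -0.34960996
exp(-rT) = 0.94317824; exp(-qT) = 1.00000000
P = K * exp(-rT) * N(-d2) - S_0 * exp(-qT) * N(-d1)
N(-d1) = 0.46849613; N(-d2) = 0.63668428
P = 12.5500 * 0.94317824 * 0.63668428 - 11.1700 * 1.00000000 * 0.46849613 = 2.3033

Answer: Price = 2.3033


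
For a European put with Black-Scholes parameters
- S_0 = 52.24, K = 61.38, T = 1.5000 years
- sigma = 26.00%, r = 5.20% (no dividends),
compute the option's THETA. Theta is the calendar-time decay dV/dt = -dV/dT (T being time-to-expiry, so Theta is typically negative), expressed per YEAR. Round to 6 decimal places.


Answer: Theta = -0.243325

Derivation:
d1 = -0.1021737575; d2 = -0.4206074241
phi(d1) = 0.3968653314; exp(-qT) = 1.0000000000; exp(-rT) = 0.9249644265
Theta = -S*exp(-qT)*phi(d1)*sigma/(2*sqrt(T)) + r*K*exp(-rT)*N(-d2) - q*S*exp(-qT)*N(-d1)
N(-d1) = 0.5406906214; N(-d2) = 0.6629791142; sqrt(T) = 1.2247448714
Term 1 = -52.2400 * 1.0000000000 * 0.3968653314 * 0.2600 / (2 * 1.2247448714) = -2.2006149211
Term 2 = 0.0520 * 61.3800 * 0.9249644265 * 0.6629791142 = 1.9572896752
Term 3 = 0 (no dividend yield, q = 0)
Theta = -2.2006149211 + (1.9572896752) + (0.0000000000) = -0.243325


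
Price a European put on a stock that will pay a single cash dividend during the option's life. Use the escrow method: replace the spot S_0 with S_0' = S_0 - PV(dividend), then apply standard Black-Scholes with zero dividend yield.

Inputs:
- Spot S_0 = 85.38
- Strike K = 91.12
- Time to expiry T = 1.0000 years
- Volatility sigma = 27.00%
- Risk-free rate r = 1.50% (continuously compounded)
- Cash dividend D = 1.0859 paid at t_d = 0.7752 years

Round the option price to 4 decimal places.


PV(D) = D * exp(-r * t_d) = 1.0859 * 0.98843934 = 1.07334628
S_0' = S_0 - PV(D) = 85.3800 - 1.07334628 = 84.30665372
d1 = (ln(S_0'/K) + (r + sigma^2/2)*T) / (sigma*sqrt(T)) = -0.09728344
d2 = d1 - sigma*sqrt(T) = -0.36728344
exp(-rT) = 0.98511194
N(-d1) = 0.53874935; N(-d2) = 0.64329620
P = K * exp(-rT) * N(-d2) - S_0' * N(-d1) = 91.1200 * 0.98511194 * 0.64329620 - 84.30665372 * 0.53874935 = 12.3243

Answer: Price = 12.3243


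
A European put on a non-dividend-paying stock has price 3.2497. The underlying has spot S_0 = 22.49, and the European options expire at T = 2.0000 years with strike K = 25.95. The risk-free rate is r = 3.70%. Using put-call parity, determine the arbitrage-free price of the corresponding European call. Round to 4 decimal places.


Answer: Call price = 1.6407

Derivation:
Put-call parity: C - P = S_0 * exp(-qT) - K * exp(-rT).
S_0 * exp(-qT) = 22.4900 * 1.00000000 = 22.49000000
K * exp(-rT) = 25.9500 * 0.92867169 = 24.09903046
C = P + S*exp(-qT) - K*exp(-rT)
C = 3.2497 + 22.49000000 - 24.09903046 = 1.6407


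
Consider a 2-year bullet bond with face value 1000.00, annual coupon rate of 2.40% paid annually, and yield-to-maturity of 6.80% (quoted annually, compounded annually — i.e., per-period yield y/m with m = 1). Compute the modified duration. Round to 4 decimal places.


Answer: Modified duration = 1.8498

Derivation:
Coupon per period c = face * coupon_rate / m = 24.000000
Periods per year m = 1; per-period yield y/m = 0.068000
Number of cashflows N = 2
Cashflows (t years, CF_t, discount factor 1/(1+y/m)^(m*t), PV):
  t = 1.0000: CF_t = 24.000000, DF = 0.936330, PV = 22.471910
  t = 2.0000: CF_t = 1024.000000, DF = 0.876713, PV = 897.754212
Price P = sum_t PV_t = 920.226122
First compute Macaulay numerator sum_t t * PV_t:
  t * PV_t at t = 1.0000: 22.471910
  t * PV_t at t = 2.0000: 1795.508423
Macaulay duration D = 1817.980334 / 920.226122 = 1.975580
Modified duration = D / (1 + y/m) = 1.975580 / (1 + 0.068000) = 1.849794


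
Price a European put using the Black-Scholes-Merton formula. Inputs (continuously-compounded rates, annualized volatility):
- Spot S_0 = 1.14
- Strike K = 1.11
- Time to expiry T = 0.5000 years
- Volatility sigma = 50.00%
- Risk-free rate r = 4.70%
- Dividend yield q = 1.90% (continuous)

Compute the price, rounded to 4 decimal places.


d1 = (ln(S/K) + (r - q + 0.5*sigma^2) * T) / (sigma * sqrt(T)) = 0.29180387
d2 = d1 - sigma * sqrt(T) = -0.06174952
exp(-rT) = 0.97677397; exp(-qT) = 0.99054498
P = K * exp(-rT) * N(-d2) - S_0 * exp(-qT) * N(-d1)
N(-d1) = 0.38521829; N(-d2) = 0.52461885
P = 1.1100 * 0.97677397 * 0.52461885 - 1.1400 * 0.99054498 * 0.38521829 = 0.1338

Answer: Price = 0.1338


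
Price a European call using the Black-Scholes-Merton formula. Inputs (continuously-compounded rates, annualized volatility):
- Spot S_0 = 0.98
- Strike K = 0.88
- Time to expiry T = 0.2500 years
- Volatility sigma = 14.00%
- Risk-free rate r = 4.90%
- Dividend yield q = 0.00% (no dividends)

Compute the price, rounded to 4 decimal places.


d1 = (ln(S/K) + (r - q + 0.5*sigma^2) * T) / (sigma * sqrt(T)) = 1.74758092
d2 = d1 - sigma * sqrt(T) = 1.67758092
exp(-rT) = 0.98782473; exp(-qT) = 1.00000000
C = S_0 * exp(-qT) * N(d1) - K * exp(-rT) * N(d2)
N(d1) = 0.95973169; N(d2) = 0.95328553
C = 0.9800 * 1.00000000 * 0.95973169 - 0.8800 * 0.98782473 * 0.95328553 = 0.1119

Answer: Price = 0.1119


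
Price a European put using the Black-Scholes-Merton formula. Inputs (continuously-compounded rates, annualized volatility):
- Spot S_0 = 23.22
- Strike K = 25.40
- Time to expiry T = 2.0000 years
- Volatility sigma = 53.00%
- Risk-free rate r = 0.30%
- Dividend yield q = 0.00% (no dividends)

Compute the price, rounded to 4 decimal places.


d1 = (ln(S/K) + (r - q + 0.5*sigma^2) * T) / (sigma * sqrt(T)) = 0.26305013
d2 = d1 - sigma * sqrt(T) = -0.48648306
exp(-rT) = 0.99401796; exp(-qT) = 1.00000000
P = K * exp(-rT) * N(-d2) - S_0 * exp(-qT) * N(-d1)
N(-d1) = 0.39625597; N(-d2) = 0.68668764
P = 25.4000 * 0.99401796 * 0.68668764 - 23.2200 * 1.00000000 * 0.39625597 = 8.1365

Answer: Price = 8.1365


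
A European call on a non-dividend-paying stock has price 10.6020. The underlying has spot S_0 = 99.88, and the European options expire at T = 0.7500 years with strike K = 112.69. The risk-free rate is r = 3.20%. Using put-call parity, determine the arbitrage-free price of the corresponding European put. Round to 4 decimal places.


Put-call parity: C - P = S_0 * exp(-qT) - K * exp(-rT).
S_0 * exp(-qT) = 99.8800 * 1.00000000 = 99.88000000
K * exp(-rT) = 112.6900 * 0.97628571 = 110.01763663
P = C - S*exp(-qT) + K*exp(-rT)
P = 10.6020 - 99.88000000 + 110.01763663 = 20.7396

Answer: Put price = 20.7396


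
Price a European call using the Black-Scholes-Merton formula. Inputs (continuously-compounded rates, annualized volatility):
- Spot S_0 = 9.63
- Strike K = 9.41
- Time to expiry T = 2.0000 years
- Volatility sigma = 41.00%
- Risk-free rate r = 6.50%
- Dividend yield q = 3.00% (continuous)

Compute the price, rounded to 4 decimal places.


Answer: Price = 2.4047

Derivation:
d1 = (ln(S/K) + (r - q + 0.5*sigma^2) * T) / (sigma * sqrt(T)) = 0.45049648
d2 = d1 - sigma * sqrt(T) = -0.12933109
exp(-rT) = 0.87809543; exp(-qT) = 0.94176453
C = S_0 * exp(-qT) * N(d1) - K * exp(-rT) * N(d2)
N(d1) = 0.67382375; N(d2) = 0.44854784
C = 9.6300 * 0.94176453 * 0.67382375 - 9.4100 * 0.87809543 * 0.44854784 = 2.4047


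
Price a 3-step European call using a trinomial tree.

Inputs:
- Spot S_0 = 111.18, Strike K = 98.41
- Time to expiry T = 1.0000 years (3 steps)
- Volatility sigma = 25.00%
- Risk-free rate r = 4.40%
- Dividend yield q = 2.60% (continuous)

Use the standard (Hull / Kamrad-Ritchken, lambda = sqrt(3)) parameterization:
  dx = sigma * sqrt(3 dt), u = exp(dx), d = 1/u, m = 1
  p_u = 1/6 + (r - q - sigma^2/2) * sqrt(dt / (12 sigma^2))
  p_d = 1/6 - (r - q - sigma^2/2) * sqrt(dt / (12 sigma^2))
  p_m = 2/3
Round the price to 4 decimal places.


Answer: Price = V(0,0) = 19.0254

Derivation:
dt = T/N = 0.333333; dx = sigma*sqrt(3*dt) = 0.250000
u = exp(dx) = 1.284025; d = 1/u = 0.778801
p_u = 0.157833, p_m = 0.666667, p_d = 0.175500
Discount per step: exp(-r*dt) = 0.985440
Stock lattice S(k, j) with j the centered position index:
  k=0: S(0,+0) = 111.1800
  k=1: S(1,-1) = 86.5871; S(1,+0) = 111.1800; S(1,+1) = 142.7579
  k=2: S(2,-2) = 67.4341; S(2,-1) = 86.5871; S(2,+0) = 111.1800; S(2,+1) = 142.7579; S(2,+2) = 183.3048
  k=3: S(3,-3) = 52.5177; S(3,-2) = 67.4341; S(3,-1) = 86.5871; S(3,+0) = 111.1800; S(3,+1) = 142.7579; S(3,+2) = 183.3048; S(3,+3) = 235.3681
Terminal payoffs V(N, j) = max(S_T - K, 0):
  V(3,-3) = 0.000000; V(3,-2) = 0.000000; V(3,-1) = 0.000000; V(3,+0) = 12.770000; V(3,+1) = 44.347946; V(3,+2) = 84.894831; V(3,+3) = 136.958062
Backward induction: V(k, j) = exp(-r*dt) * [p_u * V(k+1, j+1) + p_m * V(k+1, j) + p_d * V(k+1, j-1)]
  V(2,-2) = exp(-r*dt) * [p_u*0.000000 + p_m*0.000000 + p_d*0.000000] = 0.000000
  V(2,-1) = exp(-r*dt) * [p_u*12.770000 + p_m*0.000000 + p_d*0.000000] = 1.986186
  V(2,+0) = exp(-r*dt) * [p_u*44.347946 + p_m*12.770000 + p_d*0.000000] = 15.287055
  V(2,+1) = exp(-r*dt) * [p_u*84.894831 + p_m*44.347946 + p_d*12.770000] = 44.547488
  V(2,+2) = exp(-r*dt) * [p_u*136.958062 + p_m*84.894831 + p_d*44.347946] = 84.744093
  V(1,-1) = exp(-r*dt) * [p_u*15.287055 + p_m*1.986186 + p_d*0.000000] = 3.682523
  V(1,+0) = exp(-r*dt) * [p_u*44.547488 + p_m*15.287055 + p_d*1.986186] = 17.315197
  V(1,+1) = exp(-r*dt) * [p_u*84.744093 + p_m*44.547488 + p_d*15.287055] = 45.090446
  V(0,+0) = exp(-r*dt) * [p_u*45.090446 + p_m*17.315197 + p_d*3.682523] = 19.025427
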